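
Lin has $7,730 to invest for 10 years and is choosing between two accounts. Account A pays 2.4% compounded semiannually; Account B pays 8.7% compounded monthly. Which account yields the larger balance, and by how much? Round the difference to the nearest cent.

Account A growth factor: (1 + 0.012)^20 ≈ 1.269434362; balance ≈ 9,812.7276.
Account B growth factor: (1 + 0.00725)^120 ≈ 2.3794310648; balance ≈ 18,393.0021.
Account B is larger by 8,580.2745.

Account B, by $8,580.27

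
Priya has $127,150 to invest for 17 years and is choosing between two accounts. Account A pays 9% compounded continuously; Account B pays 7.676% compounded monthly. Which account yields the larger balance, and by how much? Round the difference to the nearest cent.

Account A growth factor: e^(0.09·17) = e^1.53 ≈ 4.6181768223; balance ≈ 587,201.1830.
Account B growth factor: (1 + 0.07676/12)^204 ≈ 3.67210160973; balance ≈ 466,907.7197.
Account A is larger by 120,293.4633.

Account A, by $120,293.46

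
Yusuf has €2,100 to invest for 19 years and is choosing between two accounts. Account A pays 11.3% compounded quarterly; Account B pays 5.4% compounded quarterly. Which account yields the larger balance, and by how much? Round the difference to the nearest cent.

Account A growth factor: (1 + 0.02825)^76 ≈ 8.3081165765; balance ≈ 17,447.0448.
Account B growth factor: (1 + 0.0135)^76 ≈ 2.770800327; balance ≈ 5,818.6807.
Account A is larger by 11,628.3641.

Account A, by €11,628.36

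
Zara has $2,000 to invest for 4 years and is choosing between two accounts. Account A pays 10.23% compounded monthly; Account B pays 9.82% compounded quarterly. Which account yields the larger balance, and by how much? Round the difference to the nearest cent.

Account A, by $57.78

Account A growth factor: (1 + 0.008525)^48 ≈ 1.503003794; balance ≈ 3,006.0076.
Account B growth factor: (1 + 0.02455)^16 ≈ 1.474112139; balance ≈ 2,948.2243.
Account A is larger by 57.7833.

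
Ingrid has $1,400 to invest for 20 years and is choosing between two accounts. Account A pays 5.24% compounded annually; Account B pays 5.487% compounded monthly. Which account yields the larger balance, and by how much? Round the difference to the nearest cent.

Account A growth factor: (1 + 0.0524)^20 ≈ 2.777261593; balance ≈ 3,888.1662.
Account B growth factor: (1 + 0.0045725)^240 ≈ 2.988879868; balance ≈ 4,184.4318.
Account B is larger by 296.2656.

Account B, by $296.27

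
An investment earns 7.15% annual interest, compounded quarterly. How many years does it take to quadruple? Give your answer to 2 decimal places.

(1 + 0.017875)^(4t) = 4.
4t = ln 4 / ln(1 + 0.017875) ≈ 1.3863/0.0177171 ≈ 78.2460.
t ≈ 19.5615.

19.56 years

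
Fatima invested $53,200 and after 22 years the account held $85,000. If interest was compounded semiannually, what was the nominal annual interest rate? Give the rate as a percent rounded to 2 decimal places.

2.14%

The 44-period growth factor is 85,000/53,200 = 1.59774.
r/2 = 1.59774^(1/44) − 1 ≈ 0.0107067, so r ≈ 2·0.0107067 = 2.14135%.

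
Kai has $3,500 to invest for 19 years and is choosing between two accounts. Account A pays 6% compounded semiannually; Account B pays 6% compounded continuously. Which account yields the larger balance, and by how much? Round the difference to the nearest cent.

Account B, by $181.95

Account A growth factor: (1 + 0.03)^38 ≈ 3.0747834782; balance ≈ 10,761.7422.
Account B growth factor: e^(0.06·19) = e^1.14 ≈ 3.1267683652; balance ≈ 10,943.6893.
Account B is larger by 181.9471.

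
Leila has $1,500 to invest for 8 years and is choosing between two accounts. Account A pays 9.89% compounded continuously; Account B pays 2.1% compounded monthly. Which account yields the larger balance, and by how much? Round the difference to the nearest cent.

A: e^(0.0989·8) = e^0.7912 ≈ 2.206042089, so 1,500 × 2.206042089 ≈ 3,309.0631.
B: (1 + 0.00175)^96 ≈ 1.182762934, so 1,500 × 1.182762934 ≈ 1,774.1444.
Difference ≈ 1,534.9187 in favor of A.

Account A, by $1,534.92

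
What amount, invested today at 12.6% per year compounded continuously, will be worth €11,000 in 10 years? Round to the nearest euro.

€3,120

P = A·e^(−rt) = 11,000·e^(−1.26).
e^(−1.26) ≈ 0.2836540265, so P ≈ 3,120.1943.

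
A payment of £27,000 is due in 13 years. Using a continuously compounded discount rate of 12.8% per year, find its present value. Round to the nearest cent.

£5,113.26

P = A·e^(−rt) = 27,000·e^(−1.664).
e^(−1.664) ≈ 0.18937994327, so P ≈ 5,113.2585.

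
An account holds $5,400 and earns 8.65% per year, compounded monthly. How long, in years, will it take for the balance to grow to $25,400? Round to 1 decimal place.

We need (1 + 0.00720833)^(12t) = 4.7037, so 12t = ln 4.7037 / ln 1.007208 ≈ 215.5733.
t ≈ 215.5733/12 = 17.9644 years.

18.0 years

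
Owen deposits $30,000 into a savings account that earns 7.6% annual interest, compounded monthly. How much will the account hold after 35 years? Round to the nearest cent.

$425,306.23

Periodic rate = 7.6%/12 = 0.00633333; periods = 12·35 = 420.
A = 30,000·(1 + 0.076/12)^420 ≈ 30,000·14.1768742595 ≈ 425,306.2278.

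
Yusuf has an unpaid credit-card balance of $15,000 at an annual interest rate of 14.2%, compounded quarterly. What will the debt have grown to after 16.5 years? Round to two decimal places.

$149,967.82

Periodic rate = 14.2%/4 = 0.0355; periods = 4·16.5 = 66.
A = 15,000·(1 + 0.0355)^66 ≈ 15,000·9.99785452356 ≈ 149,967.8179.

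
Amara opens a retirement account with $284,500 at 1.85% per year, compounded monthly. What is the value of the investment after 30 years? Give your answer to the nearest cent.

Growth factor = (1 + 0.0185/12)^360 ≈ 1.74119668475.
A ≈ 284,500 × 1.74119668475 ≈ 495,370.4568.

$495,370.46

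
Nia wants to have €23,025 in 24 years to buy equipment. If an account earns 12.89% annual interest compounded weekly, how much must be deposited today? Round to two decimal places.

Growth factor = (1 + 0.1289/52)^1248 ≈ 21.972068771.
P = 23,025/21.972068771 ≈ 1,047.9214.

€1,047.92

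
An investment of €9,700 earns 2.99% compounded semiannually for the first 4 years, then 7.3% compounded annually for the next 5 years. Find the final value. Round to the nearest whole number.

Phase 1: 9,700·(1 + 0.01495)^8 ≈ 10,922.6726.
Phase 2: 10,922.6726·(1 + 0.073)^5 ≈ 15,535.5820.

€15,536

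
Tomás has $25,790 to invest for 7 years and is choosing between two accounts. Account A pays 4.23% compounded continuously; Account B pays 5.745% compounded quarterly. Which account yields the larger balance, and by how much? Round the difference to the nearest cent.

Account B, by $3,769.48

Account A growth factor: e^(0.0423·7) = e^0.2961 ≈ 1.3446046106; balance ≈ 34,677.3529.
Account B growth factor: (1 + 0.0143625)^28 ≈ 1.4907650102; balance ≈ 38,446.8296.
Account B is larger by 3,769.4767.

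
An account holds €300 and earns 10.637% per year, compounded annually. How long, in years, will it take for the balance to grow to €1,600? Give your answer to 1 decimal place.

(1 + 0.10637)^t = 1,600/300 = 5.3333.
t·ln(1 + 0.10637) = ln(5.3333); t = 1.674/0.101084 ≈ 16.5602.

16.6 years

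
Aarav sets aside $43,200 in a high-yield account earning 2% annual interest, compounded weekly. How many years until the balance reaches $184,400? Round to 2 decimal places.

(1 + 0.000384615)^(52t) = 184,400/43,200 = 4.2685.
52t·ln(1 + 0.000384615) = ln(4.2685); 52t = 1.4513/0.000384541 ≈ 3774.0193.
t ≈ 72.5773 years.

72.58 years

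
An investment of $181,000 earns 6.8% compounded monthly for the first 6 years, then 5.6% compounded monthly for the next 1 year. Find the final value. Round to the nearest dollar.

Phase 1: 181,000·(1 + 0.068/12)^72 ≈ 271,875.8097.
Phase 2: 271,875.8097·(1 + 0.056/12)^12 ≈ 287,497.7742.

$287,498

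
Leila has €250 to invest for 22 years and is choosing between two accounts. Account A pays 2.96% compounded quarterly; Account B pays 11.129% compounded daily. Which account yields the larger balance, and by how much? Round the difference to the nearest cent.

A: (1 + 0.0074)^88 ≈ 1.91324811, so 250 × 1.91324811 ≈ 478.3120.
B: (1 + 0.11129/365)^8030 ≈ 11.56527201, so 250 × 11.56527201 ≈ 2,891.3180.
Difference ≈ 2,413.0060 in favor of B.

Account B, by €2,413.01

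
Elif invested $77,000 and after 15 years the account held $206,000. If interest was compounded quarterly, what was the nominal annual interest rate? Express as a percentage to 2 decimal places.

6.61%

The 60-period growth factor is 206,000/77,000 = 2.67532.
r/4 = 2.67532^(1/60) − 1 ≈ 0.0165364, so r ≈ 4·0.0165364 = 6.61457%.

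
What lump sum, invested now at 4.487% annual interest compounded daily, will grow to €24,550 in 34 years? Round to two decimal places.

€5,340.00

Growth factor = (1 + 0.04487/365)^12410 ≈ 4.5973784403.
P = 24,550/4.5973784403 ≈ 5,339.9998.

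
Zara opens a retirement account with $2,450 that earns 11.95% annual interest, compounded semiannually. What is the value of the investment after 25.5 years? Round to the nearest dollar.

$47,265

Growth factor = (1 + 0.05975)^51 ≈ 19.291886015.
A ≈ 2,450 × 19.291886015 ≈ 47,265.1207.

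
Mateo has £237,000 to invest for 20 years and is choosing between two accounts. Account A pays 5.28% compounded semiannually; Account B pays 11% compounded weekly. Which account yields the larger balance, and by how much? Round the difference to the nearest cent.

Account A growth factor: (1 + 0.0264)^40 ≈ 2.83573559532; balance ≈ 672,069.3361.
Account B growth factor: (1 + 0.11/52)^1040 ≈ 9.004066902122; balance ≈ 2,133,963.8558.
Account B is larger by 1,461,894.5197.

Account B, by £1,461,894.52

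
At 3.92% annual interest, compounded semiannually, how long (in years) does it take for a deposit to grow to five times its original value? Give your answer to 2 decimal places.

(1 + 0.0196)^(2t) = 5.
2t = ln 5 / ln(1 + 0.0196) ≈ 1.6094/0.0194104 ≈ 82.9163.
t ≈ 41.4581.

41.46 years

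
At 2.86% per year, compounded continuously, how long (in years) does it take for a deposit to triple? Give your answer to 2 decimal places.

e^(0.0286t) = 3, so 0.0286t = ln 3 ≈ 1.0986.
t ≈ 1.0986/0.0286 ≈ 38.4130.

38.41 years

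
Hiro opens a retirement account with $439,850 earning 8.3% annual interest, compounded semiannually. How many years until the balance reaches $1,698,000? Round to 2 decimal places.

(1 + 0.0415)^(2t) = 1,698,000/439,850 = 3.8604.
2t·ln(1 + 0.0415) = ln(3.8604); 2t = 1.3508/0.040662 ≈ 33.2195.
t ≈ 16.6098 years.

16.61 years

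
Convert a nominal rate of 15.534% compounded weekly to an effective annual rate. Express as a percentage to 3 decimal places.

16.778%

EAR = (1 + 15.534%/52)^52 − 1 = (1 + 0.00298731)^52 − 1.
(1 + 0.00298731)^52 ≈ 1.167785, so EAR ≈ 16.77846%.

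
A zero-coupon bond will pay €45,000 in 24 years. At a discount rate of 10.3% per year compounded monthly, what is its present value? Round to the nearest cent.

€3,839.00

Periodic rate = 10.3%/12 = 0.00858333; 288 periods.
P = 45,000/(1 + 0.103/12)^288 ≈ 45,000/11.721811287 ≈ 3,838.9971.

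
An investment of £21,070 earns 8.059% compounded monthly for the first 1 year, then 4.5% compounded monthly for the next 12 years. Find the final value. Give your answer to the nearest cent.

After 1 years at 8.059%: 21,070 × 1.0836344155 ≈ 22,832.1771.
Then 12 years at 4.5%: 22,832.1771 × 1.7142746116 ≈ 39,140.6216.

£39,140.62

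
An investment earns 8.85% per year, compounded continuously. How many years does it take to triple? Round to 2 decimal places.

12.41 years

e^(0.0885t) = 3, so 0.0885t = ln 3 ≈ 1.0986.
t ≈ 1.0986/0.0885 ≈ 12.4137.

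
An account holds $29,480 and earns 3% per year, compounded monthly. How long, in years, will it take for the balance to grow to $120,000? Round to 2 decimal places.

46.85 years

We need (1 + 0.0025)^(12t) = 4.0706, so 12t = ln 4.0706 / ln 1.0025 ≈ 562.2135.
t ≈ 562.2135/12 = 46.8511 years.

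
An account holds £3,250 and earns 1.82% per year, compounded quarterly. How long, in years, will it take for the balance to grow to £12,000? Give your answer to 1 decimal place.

We need (1 + 0.00455)^(4t) = 3.6923, so 4t = ln 3.6923 / ln 1.00455 ≈ 287.7409.
t ≈ 287.7409/4 = 71.9352 years.

71.9 years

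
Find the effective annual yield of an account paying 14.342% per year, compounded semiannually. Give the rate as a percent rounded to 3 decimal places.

EAR = (1 + 14.342%/2)^2 − 1 = (1 + 0.07171)^2 − 1.
(1 + 0.07171)^2 ≈ 1.148562, so EAR ≈ 14.85623%.

14.856%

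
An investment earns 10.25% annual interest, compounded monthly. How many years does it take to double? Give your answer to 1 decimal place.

6.8 years

(1 + 0.00854167)^(12t) = 2.
12t = ln 2 / ln(1 + 0.00854167) ≈ 0.69315/0.00850539 ≈ 81.4950.
t ≈ 6.7913.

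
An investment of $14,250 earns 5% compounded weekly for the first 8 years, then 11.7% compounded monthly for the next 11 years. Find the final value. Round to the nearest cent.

$76,503.09

After 8 years at 5%: 14,250 × 1.4915380196 ≈ 21,254.4168.
Then 11 years at 11.7%: 21,254.4168 × 3.5993971061 ≈ 76,503.0862.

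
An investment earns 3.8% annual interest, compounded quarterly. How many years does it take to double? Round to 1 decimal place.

(1 + 0.0095)^(4t) = 2.
4t = ln 2 / ln(1 + 0.0095) ≈ 0.69315/0.00945516 ≈ 73.3089.
t ≈ 18.3272.

18.3 years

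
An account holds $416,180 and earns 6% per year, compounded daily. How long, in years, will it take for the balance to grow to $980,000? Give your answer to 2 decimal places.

(1 + 0.000164384)^(365t) = 980,000/416,180 = 2.3548.
365t·ln(1 + 0.000164384) = ln(2.3548); 365t = 0.85643/0.00016437 ≈ 5210.4060.
t ≈ 14.2751 years.

14.28 years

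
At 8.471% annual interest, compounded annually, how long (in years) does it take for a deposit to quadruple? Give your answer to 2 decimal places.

17.05 years

(1 + 0.08471)^t = 4.
t = ln 4 / ln(1 + 0.08471) ≈ 1.3863/0.0813127 ≈ 17.0489.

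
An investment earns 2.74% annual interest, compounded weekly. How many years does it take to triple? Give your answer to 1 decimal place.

(1 + 0.000526923)^(52t) = 3.
52t = ln 3 / ln(1 + 0.000526923) ≈ 1.0986/0.000526784 ≈ 2085.5069.
t ≈ 40.1059.

40.1 years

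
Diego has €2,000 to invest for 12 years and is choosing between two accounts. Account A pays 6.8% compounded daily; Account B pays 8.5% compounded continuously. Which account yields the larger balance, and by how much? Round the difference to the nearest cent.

Account B, by €1,023.86

Account A growth factor: (1 + 0.068/365)^4380 ≈ 2.261264112; balance ≈ 4,522.5282.
Account B growth factor: e^(0.085·12) = e^1.02 ≈ 2.773194764; balance ≈ 5,546.3895.
Account B is larger by 1,023.8613.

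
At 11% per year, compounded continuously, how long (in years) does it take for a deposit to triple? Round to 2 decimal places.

e^(0.11t) = 3, so 0.11t = ln 3 ≈ 1.0986.
t ≈ 1.0986/0.11 ≈ 9.9874.

9.99 years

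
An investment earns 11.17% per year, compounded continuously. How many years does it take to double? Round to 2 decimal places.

6.21 years

e^(0.1117t) = 2, so 0.1117t = ln 2 ≈ 0.69315.
t ≈ 0.69315/0.1117 ≈ 6.2054.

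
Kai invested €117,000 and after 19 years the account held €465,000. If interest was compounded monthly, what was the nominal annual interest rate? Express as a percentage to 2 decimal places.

7.28%

(1 + r/12)^228 = 465,000/117,000 = 3.97436.
1 + r/12 = 3.97436^(1/228) ≈ 1.00607, so r/12 ≈ 0.00607038.
r ≈ 12·0.00607038 = 7.28446%.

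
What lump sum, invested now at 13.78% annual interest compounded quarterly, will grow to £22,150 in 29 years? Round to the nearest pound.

£436

Periodic rate = 13.78%/4 = 0.03445; 116 periods.
P = 22,150/(1 + 0.03445)^116 ≈ 22,150/50.851346546 ≈ 435.5834.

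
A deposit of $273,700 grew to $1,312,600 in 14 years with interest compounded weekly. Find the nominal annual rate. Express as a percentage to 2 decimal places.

11.21%

The 728-period growth factor is 1,312,600/273,700 = 4.79576.
r/52 = 4.79576^(1/728) − 1 ≈ 0.0021558, so r ≈ 52·0.0021558 = 11.21016%.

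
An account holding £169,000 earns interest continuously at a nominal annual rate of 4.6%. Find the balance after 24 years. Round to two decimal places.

£509,738.94

A = P·e^(rt) = 169,000·e^(0.046·24) = 169,000·e^1.104.
e^1.104 ≈ 3.01620675345, so A ≈ 509,738.9413.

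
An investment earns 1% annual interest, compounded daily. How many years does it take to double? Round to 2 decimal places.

69.32 years

(1 + 0.0000273973)^(365t) = 2.
365t = ln 2 / ln(1 + 0.0000273973) ≈ 0.69315/2.73969e-05 ≈ 25300.2187.
t ≈ 69.3157.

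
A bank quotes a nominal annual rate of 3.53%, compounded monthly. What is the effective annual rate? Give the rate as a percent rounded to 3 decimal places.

EAR = (1 + 3.53%/12)^12 − 1 = (1 + 0.00294167)^12 − 1.
(1 + 0.00294167)^12 ≈ 1.035877, so EAR ≈ 3.58768%.

3.588%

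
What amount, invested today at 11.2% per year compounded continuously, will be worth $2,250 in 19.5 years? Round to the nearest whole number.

P = A·e^(−rt) = 2,250·e^(−2.184).
e^(−2.184) ≈ 0.1125902676, so P ≈ 253.3281.

$253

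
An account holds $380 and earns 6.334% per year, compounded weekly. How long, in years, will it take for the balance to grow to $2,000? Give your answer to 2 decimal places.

(1 + 0.00121808)^(52t) = 2,000/380 = 5.2632.
52t·ln(1 + 0.00121808) = ln(5.2632); 52t = 1.6607/0.00121734 ≈ 1364.2344.
t ≈ 26.2353 years.

26.24 years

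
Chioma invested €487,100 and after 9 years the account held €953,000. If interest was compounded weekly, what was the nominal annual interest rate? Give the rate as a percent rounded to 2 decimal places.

The 468-period growth factor is 953,000/487,100 = 1.95648.
r/52 = 1.95648^(1/468) − 1 ≈ 0.0014351, so r ≈ 52·0.0014351 = 7.46252%.

7.46%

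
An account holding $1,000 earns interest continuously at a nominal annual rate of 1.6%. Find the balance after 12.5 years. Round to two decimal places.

$1,221.40

A = P·e^(rt) = 1,000·e^(0.016·12.5) = 1,000·e^0.2.
e^0.2 ≈ 1.221402758, so A ≈ 1,221.4028.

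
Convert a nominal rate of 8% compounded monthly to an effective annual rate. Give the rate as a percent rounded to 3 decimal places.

EAR = (1 + 8%/12)^12 − 1 = (1 + 0.00666667)^12 − 1.
(1 + 0.00666667)^12 ≈ 1.083, so EAR ≈ 8.29995%.

8.300%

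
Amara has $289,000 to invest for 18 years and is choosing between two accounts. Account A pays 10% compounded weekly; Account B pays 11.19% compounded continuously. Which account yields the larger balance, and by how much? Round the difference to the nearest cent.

Account B, by $420,648.12

A: (1 + 0.1/52)^936 ≈ 6.039199357824, so 289,000 × 6.039199357824 ≈ 1,745,328.6144.
B: e^(0.1119·18) = e^2.0142 ≈ 7.494729198891, so 289,000 × 7.494729198891 ≈ 2,165,976.7385.
Difference ≈ 420,648.1241 in favor of B.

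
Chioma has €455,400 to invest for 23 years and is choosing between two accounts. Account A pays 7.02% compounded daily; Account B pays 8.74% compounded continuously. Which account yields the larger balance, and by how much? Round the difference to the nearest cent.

Account B, by €1,111,045.38

Account A growth factor: (1 + 0.0702/365)^8395 ≈ 5.025096978141; balance ≈ 2,288,429.1638.
Account B growth factor: e^(0.0874·23) = e^2.0102 ≈ 7.464810160065; balance ≈ 3,399,474.5469.
Account B is larger by 1,111,045.3830.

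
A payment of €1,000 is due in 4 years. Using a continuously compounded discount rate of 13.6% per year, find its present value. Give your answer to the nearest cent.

P = A·e^(−rt) = 1,000·e^(−0.544).
e^(−0.544) ≈ 0.580421915, so P ≈ 580.4219.

€580.42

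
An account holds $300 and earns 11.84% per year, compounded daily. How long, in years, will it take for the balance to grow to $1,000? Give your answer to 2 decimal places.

10.17 years

(1 + 0.000324384)^(365t) = 1,000/300 = 3.3333.
365t·ln(1 + 0.000324384) = ln(3.3333); 365t = 1.204/0.000324331 ≈ 3712.1735.
t ≈ 10.1703 years.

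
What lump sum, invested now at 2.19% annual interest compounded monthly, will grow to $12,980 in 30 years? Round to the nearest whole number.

Growth factor = (1 + 0.001825)^360 ≈ 1.9278419485.
P = 12,980/1.9278419485 ≈ 6,732.9171.

$6,733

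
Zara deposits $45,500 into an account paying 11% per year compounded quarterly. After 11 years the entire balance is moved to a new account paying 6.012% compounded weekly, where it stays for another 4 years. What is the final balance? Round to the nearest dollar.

$190,893

Phase 1: 45,500·(1 + 0.0275)^44 ≈ 150,110.8004.
Phase 2: 150,110.8004·(1 + 0.06012/52)^208 ≈ 190,893.3284.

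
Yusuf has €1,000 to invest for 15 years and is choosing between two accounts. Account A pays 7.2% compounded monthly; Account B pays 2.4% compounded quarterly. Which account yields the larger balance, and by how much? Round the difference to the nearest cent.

A: (1 + 0.006)^180 ≈ 2.935192098, so 1,000 × 2.935192098 ≈ 2,935.1921.
B: (1 + 0.006)^60 ≈ 1.431788412, so 1,000 × 1.431788412 ≈ 1,431.7884.
Difference ≈ 1,503.4037 in favor of A.

Account A, by €1,503.40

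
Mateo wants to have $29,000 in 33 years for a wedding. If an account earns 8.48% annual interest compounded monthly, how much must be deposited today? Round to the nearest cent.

Periodic rate = 8.48%/12 = 0.00706667; 396 periods.
P = 29,000/(1 + 0.0848/12)^396 ≈ 29,000/16.257570163 ≈ 1,783.7844.

$1,783.78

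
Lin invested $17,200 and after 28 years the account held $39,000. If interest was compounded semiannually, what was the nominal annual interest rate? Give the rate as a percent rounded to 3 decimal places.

(1 + r/2)^56 = 39,000/17,200 = 2.26744.
1 + r/2 = 2.26744^(1/56) ≈ 1.014726, so r/2 ≈ 0.0147262.
r ≈ 2·0.0147262 = 2.94523%.

2.945%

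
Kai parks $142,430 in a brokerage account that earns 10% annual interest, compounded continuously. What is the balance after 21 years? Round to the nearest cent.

$1,163,107.58

A = P·e^(rt) = 142,430·e^(0.1·21) = 142,430·e^2.1.
e^2.1 ≈ 8.166169912568, so A ≈ 1,163,107.5806.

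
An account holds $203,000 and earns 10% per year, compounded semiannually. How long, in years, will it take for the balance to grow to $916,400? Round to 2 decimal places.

We need (1 + 0.05)^(2t) = 4.5143, so 2t = ln 4.5143 / ln 1.05 ≈ 30.8924.
t ≈ 30.8924/2 = 15.4462 years.

15.45 years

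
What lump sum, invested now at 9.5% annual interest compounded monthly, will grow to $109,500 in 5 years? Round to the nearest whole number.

Periodic rate = 9.5%/12 = 0.00791667; 60 periods.
P = 109,500/(1 + 0.095/12)^60 ≈ 109,500/1.6050094693 ≈ 68,223.8966.

$68,224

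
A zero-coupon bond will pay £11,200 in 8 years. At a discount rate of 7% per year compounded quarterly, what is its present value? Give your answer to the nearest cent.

£6,428.60

Growth factor = (1 + 0.0175)^32 ≈ 1.7422134922.
P = 11,200/1.7422134922 ≈ 6,428.6036.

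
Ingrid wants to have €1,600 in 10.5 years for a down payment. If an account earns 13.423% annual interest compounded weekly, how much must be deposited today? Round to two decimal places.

€391.57

Periodic rate = 13.423%/52 = 0.00258135; 546 periods.
P = 1,600/(1 + 0.13423/52)^546 ≈ 1,600/4.086132936 ≈ 391.5683.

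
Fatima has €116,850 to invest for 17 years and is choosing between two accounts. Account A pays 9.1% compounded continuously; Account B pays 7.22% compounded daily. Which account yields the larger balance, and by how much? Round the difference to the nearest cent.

Account A growth factor: e^(0.091·17) = e^1.547 ≈ 4.69735695247; balance ≈ 548,886.1599.
Account B growth factor: (1 + 0.0722/365)^6205 ≈ 3.41193173159; balance ≈ 398,684.2228.
Account A is larger by 150,201.9371.

Account A, by €150,201.94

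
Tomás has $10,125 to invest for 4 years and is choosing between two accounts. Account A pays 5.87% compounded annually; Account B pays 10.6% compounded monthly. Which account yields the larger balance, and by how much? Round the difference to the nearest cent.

Account B, by $2,722.86

A: (1 + 0.0587)^4 ≈ 1.2562950608, so 10,125 × 1.2562950608 ≈ 12,719.9875.
B: (1 + 0.106/12)^48 ≈ 1.5252194307, so 10,125 × 1.5252194307 ≈ 15,442.8467.
Difference ≈ 2,722.8592 in favor of B.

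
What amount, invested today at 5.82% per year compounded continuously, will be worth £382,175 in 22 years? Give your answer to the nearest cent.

£106,216.41

P = A·e^(−rt) = 382,175·e^(−1.2804).
e^(−1.2804) ≈ 0.277926107773, so P ≈ 106,216.4102.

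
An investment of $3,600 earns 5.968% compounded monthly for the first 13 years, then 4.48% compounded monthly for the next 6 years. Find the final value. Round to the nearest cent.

$10,207.78

Phase 1: 3,600·(1 + 0.05968/12)^156 ≈ 7,805.6744.
Phase 2: 7,805.6744·(1 + 0.0448/12)^72 ≈ 10,207.7828.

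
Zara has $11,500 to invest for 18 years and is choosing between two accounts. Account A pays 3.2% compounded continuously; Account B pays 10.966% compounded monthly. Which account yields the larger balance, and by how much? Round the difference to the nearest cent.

Account B, by $61,587.12

Account A growth factor: e^(0.032·18) = e^0.576 ≈ 1.7789085463; balance ≈ 20,457.4483.
Account B growth factor: (1 + 0.10966/12)^216 ≈ 7.1343103228; balance ≈ 82,044.5687.
Account B is larger by 61,587.1204.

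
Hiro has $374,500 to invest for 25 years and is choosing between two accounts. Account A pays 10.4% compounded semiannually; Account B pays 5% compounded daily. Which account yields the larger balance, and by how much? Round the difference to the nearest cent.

Account A, by $3,416,205.40

Account A growth factor: (1 + 0.052)^50 ≈ 12.61208795757; balance ≈ 4,723,226.9401.
Account B growth factor: (1 + 0.05/365)^9125 ≈ 3.490044166805; balance ≈ 1,307,021.5405.
Account A is larger by 3,416,205.3996.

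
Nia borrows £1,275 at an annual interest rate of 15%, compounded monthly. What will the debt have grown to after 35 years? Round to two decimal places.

£235,192.56

Periodic rate = 15%/12 = 0.0125; periods = 12·35 = 420.
A = 1,275·(1 + 0.0125)^420 ≈ 1,275·184.464752043 ≈ 235,192.5589.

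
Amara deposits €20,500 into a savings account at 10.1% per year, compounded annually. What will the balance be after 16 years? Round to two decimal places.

Growth factor = (1 + 0.101)^16 ≈ 4.6622665959.
A ≈ 20,500 × 4.6622665959 ≈ 95,576.4652.

€95,576.47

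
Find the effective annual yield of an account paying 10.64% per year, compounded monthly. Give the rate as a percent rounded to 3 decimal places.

One year is 12 periods at 0.00886667 each: (1 + 0.00886667)^12 ≈ 1.111745.
EAR = 1.111745 − 1 ≈ 11.17452%.

11.175%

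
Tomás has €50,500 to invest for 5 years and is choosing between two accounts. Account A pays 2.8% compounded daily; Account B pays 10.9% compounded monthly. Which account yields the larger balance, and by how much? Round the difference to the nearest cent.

A: (1 + 0.028/365)^1825 ≈ 1.1502676224, so 50,500 × 1.1502676224 ≈ 58,088.5149.
B: (1 + 0.109/12)^60 ≈ 1.7203705077, so 50,500 × 1.7203705077 ≈ 86,878.7106.
Difference ≈ 28,790.1957 in favor of B.

Account B, by €28,790.20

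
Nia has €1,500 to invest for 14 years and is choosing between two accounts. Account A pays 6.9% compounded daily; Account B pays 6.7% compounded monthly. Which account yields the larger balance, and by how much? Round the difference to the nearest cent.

A: (1 + 0.069/365)^5110 ≈ 2.627173897, so 1,500 × 2.627173897 ≈ 3,940.7608.
B: (1 + 0.067/12)^168 ≈ 2.548209926, so 1,500 × 2.548209926 ≈ 3,822.3149.
Difference ≈ 118.4460 in favor of A.

Account A, by €118.45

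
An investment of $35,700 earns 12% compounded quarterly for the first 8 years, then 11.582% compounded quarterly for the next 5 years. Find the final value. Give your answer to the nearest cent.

Phase 1: 35,700·(1 + 0.03)^32 ≈ 91,930.4544.
Phase 2: 91,930.4544·(1 + 0.028955)^20 ≈ 162,699.8094.

$162,699.81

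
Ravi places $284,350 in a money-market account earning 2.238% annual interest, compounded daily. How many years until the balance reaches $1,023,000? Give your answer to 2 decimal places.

(1 + 0.0000613151)^(365t) = 1,023,000/284,350 = 3.5977.
365t·ln(1 + 0.0000613151) = ln(3.5977); 365t = 1.2803/6.13132e-05 ≈ 20881.1337.
t ≈ 57.2086 years.

57.21 years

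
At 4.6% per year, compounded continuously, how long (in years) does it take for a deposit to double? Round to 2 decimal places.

15.07 years

e^(0.046t) = 2, so 0.046t = ln 2 ≈ 0.69315.
t ≈ 0.69315/0.046 ≈ 15.0684.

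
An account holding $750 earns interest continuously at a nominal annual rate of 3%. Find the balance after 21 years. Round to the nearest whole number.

$1,408

A = P·e^(rt) = 750·e^(0.03·21) = 750·e^0.63.
e^0.63 ≈ 1.877610579, so A ≈ 1,408.2079.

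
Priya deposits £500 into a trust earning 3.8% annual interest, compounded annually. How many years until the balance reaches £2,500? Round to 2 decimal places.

We need (1 + 0.038)^t = 5, so t = ln 5 / ln 1.038 ≈ 43.1533.

43.15 years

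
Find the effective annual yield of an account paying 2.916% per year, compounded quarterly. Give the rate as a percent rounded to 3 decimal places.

2.948%

One year is 4 periods at 0.00729 each: (1 + 0.00729)^4 ≈ 1.02948.
EAR = 1.02948 − 1 ≈ 2.94804%.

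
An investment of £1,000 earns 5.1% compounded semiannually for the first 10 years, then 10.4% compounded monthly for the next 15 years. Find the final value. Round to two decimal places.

£7,821.57

After 10 years at 5.1%: 1,000 × 1.654677243 ≈ 1,654.6772.
Then 15 years at 10.4%: 1,654.6772 × 4.726943531 ≈ 7,821.5659.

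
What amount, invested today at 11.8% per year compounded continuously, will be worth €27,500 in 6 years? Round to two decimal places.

P = A·e^(−rt) = 27,500·e^(−0.708).
e^(−0.708) ≈ 0.4926284698, so P ≈ 13,547.2829.

€13,547.28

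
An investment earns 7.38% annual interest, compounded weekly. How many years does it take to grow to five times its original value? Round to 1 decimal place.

21.8 years

(1 + 0.00141923)^(52t) = 5.
52t = ln 5 / ln(1 + 0.00141923) ≈ 1.6094/0.00141822 ≈ 1134.8258.
t ≈ 21.8236.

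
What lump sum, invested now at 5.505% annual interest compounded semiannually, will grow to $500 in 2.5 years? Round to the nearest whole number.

Periodic rate = 5.505%/2 = 0.027525; 5 periods.
P = 500/(1 + 0.027525)^5 ≈ 500/1.14541268 ≈ 436.5239.

$437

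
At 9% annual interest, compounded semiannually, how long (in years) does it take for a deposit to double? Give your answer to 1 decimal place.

(1 + 0.045)^(2t) = 2.
2t = ln 2 / ln(1 + 0.045) ≈ 0.69315/0.0440169 ≈ 15.7473.
t ≈ 7.8737.

7.9 years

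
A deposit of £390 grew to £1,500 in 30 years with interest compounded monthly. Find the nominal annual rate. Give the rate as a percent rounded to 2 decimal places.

4.50%

The 360-period growth factor is 1,500/390 = 3.84615.
r/12 = 3.84615^(1/360) − 1 ≈ 0.00374888, so r ≈ 12·0.00374888 = 4.49866%.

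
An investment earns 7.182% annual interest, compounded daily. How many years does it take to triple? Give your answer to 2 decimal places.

15.30 years

(1 + 0.000196767)^(365t) = 3.
365t = ln 3 / ln(1 + 0.000196767) ≈ 1.0986/0.000196748 ≈ 5583.8615.
t ≈ 15.2983.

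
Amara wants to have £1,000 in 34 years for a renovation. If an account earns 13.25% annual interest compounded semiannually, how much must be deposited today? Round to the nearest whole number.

£13

Periodic rate = 13.25%/2 = 0.06625; 68 periods.
P = 1,000/(1 + 0.06625)^68 ≈ 1,000/78.4178632 ≈ 12.7522.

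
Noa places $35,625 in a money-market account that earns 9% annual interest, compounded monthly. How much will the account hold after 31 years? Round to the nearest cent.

Periodic rate = 9%/12 = 0.0075; periods = 12·31 = 372.
A = 35,625·(1 + 0.0075)^372 ≈ 35,625·16.11240577 ≈ 574,004.4556.

$574,004.46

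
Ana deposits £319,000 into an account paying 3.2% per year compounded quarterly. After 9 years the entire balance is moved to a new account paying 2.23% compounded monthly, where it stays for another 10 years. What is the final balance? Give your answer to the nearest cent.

Phase 1: 319,000·(1 + 0.008)^36 ≈ 424,981.3179.
Phase 2: 424,981.3179·(1 + 0.0223/12)^120 ≈ 531,040.4856.

£531,040.49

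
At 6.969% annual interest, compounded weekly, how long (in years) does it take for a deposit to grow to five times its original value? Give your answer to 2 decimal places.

(1 + 0.00134019)^(52t) = 5.
52t = ln 5 / ln(1 + 0.00134019) ≈ 1.6094/0.0013393 ≈ 1201.7053.
t ≈ 23.1097.

23.11 years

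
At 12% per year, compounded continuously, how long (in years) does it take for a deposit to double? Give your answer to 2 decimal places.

5.78 years

e^(0.12t) = 2, so 0.12t = ln 2 ≈ 0.69315.
t ≈ 0.69315/0.12 ≈ 5.7762.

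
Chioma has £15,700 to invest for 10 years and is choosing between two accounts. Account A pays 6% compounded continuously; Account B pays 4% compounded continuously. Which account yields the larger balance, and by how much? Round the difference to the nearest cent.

Account A, by £5,185.62

A: e^(0.06·10) = e^0.6 ≈ 1.8221188004, so 15,700 × 1.8221188004 ≈ 28,607.2652.
B: e^(0.04·10) = e^0.4 ≈ 1.4918246976, so 15,700 × 1.4918246976 ≈ 23,421.6478.
Difference ≈ 5,185.6174 in favor of A.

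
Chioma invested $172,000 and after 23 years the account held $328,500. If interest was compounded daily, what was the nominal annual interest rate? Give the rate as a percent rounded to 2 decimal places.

2.81%

(1 + r/365)^8395 = 328,500/172,000 = 1.90988.
1 + r/365 = 1.90988^(1/8395) ≈ 1.000077, so r/365 ≈ 0.0000770777.
r ≈ 365·0.0000770777 = 2.81334%.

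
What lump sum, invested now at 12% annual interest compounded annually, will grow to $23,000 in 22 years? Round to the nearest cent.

Growth factor = (1 + 0.12)^22 ≈ 12.100310056.
P = 23,000/12.100310056 ≈ 1,900.7777.

$1,900.78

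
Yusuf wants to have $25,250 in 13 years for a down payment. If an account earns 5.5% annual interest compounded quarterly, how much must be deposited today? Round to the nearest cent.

$12,412.41

Periodic rate = 5.5%/4 = 0.01375; 52 periods.
P = 25,250/(1 + 0.01375)^52 ≈ 25,250/2.0342536101 ≈ 12,412.4150.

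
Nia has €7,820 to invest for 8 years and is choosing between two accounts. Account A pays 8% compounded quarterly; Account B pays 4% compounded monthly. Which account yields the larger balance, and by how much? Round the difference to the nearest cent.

Account A growth factor: (1 + 0.02)^32 ≈ 1.8845405921; balance ≈ 14,737.1074.
Account B growth factor: (1 + 0.04/12)^96 ≈ 1.3763951192; balance ≈ 10,763.4098.
Account A is larger by 3,973.6976.

Account A, by €3,973.70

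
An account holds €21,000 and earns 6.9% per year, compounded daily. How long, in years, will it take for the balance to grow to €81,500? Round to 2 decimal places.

(1 + 0.000189041)^(365t) = 81,500/21,000 = 3.881.
365t·ln(1 + 0.000189041) = ln(3.881); 365t = 1.3561/0.000189023 ≈ 7174.1478.
t ≈ 19.6552 years.

19.66 years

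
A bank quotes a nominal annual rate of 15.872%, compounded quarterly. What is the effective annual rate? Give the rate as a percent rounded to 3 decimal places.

16.842%

EAR = (1 + 15.872%/4)^4 − 1 = (1 + 0.03968)^4 − 1.
(1 + 0.03968)^4 ≈ 1.168419, so EAR ≈ 16.84194%.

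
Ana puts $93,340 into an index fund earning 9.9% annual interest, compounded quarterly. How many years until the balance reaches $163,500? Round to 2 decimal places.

5.73 years

We need (1 + 0.02475)^(4t) = 1.7517, so 4t = ln 1.7517 / ln 1.02475 ≈ 22.9282.
t ≈ 22.9282/4 = 5.7321 years.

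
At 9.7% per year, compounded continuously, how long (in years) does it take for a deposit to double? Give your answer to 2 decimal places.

7.15 years

e^(0.097t) = 2, so 0.097t = ln 2 ≈ 0.69315.
t ≈ 0.69315/0.097 ≈ 7.1458.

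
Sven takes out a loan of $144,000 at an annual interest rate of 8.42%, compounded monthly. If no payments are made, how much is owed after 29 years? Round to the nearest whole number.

$1,641,042

Growth factor = (1 + 0.0842/12)^348 ≈ 11.39612305697.
A ≈ 144,000 × 11.39612305697 ≈ 1,641,041.7202.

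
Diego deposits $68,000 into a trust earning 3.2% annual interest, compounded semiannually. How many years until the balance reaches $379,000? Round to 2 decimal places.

(1 + 0.016)^(2t) = 379,000/68,000 = 5.5735.
2t·ln(1 + 0.016) = ln(5.5735); 2t = 1.718/0.0158733 ≈ 108.2335.
t ≈ 54.1168 years.

54.12 years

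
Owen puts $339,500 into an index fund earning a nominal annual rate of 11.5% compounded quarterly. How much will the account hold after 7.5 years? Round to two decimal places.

Periodic rate = 11.5%/4 = 0.02875; periods = 4·7.5 = 30.
A = 339,500·(1 + 0.02875)^30 ≈ 339,500·2.34042886981 ≈ 794,575.6013.

$794,575.60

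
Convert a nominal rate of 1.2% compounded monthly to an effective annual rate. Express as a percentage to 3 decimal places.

EAR = (1 + 1.2%/12)^12 − 1 = (1 + 0.001)^12 − 1.
(1 + 0.001)^12 ≈ 1.012066, so EAR ≈ 1.20662%.

1.207%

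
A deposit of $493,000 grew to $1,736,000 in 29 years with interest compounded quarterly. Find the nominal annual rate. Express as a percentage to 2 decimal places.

4.36%

(1 + r/4)^116 = 1,736,000/493,000 = 3.5213.
1 + r/4 = 3.5213^(1/116) ≈ 1.010911, so r/4 ≈ 0.0109111.
r ≈ 4·0.0109111 = 4.36443%.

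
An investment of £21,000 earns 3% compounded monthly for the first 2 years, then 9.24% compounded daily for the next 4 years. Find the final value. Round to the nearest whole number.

After 2 years at 3%: 21,000 × 1.0617570443 ≈ 22,296.8979.
Then 4 years at 9.24%: 22,296.8979 × 1.4470879484 ≈ 32,265.5723.

£32,266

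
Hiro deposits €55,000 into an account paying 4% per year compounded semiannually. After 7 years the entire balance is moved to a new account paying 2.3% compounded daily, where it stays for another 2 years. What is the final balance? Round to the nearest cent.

After 7 years at 4%: 55,000 × 1.3194787631 ≈ 72,571.3320.
Then 2 years at 2.3%: 72,571.3320 × 1.0470728935 ≈ 75,987.4745.

€75,987.47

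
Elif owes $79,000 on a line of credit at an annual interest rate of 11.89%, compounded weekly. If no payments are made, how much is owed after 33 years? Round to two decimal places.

Periodic rate = 11.89%/52 = 0.00228654; periods = 52·33 = 1716.
A = 79,000·(1 + 0.1189/52)^1716 ≈ 79,000·50.36119715587 ≈ 3,978,534.5753.

$3,978,534.58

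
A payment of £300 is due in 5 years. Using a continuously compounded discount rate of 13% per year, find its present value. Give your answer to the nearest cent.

P = A·e^(−rt) = 300·e^(−0.65).
e^(−0.65) ≈ 0.522045777, so P ≈ 156.6137.

£156.61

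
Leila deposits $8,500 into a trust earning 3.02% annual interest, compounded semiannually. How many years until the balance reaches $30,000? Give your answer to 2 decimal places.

42.07 years

(1 + 0.0151)^(2t) = 30,000/8,500 = 3.5294.
2t·ln(1 + 0.0151) = ln(3.5294); 2t = 1.2611/0.0149871 ≈ 84.1476.
t ≈ 42.0738 years.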